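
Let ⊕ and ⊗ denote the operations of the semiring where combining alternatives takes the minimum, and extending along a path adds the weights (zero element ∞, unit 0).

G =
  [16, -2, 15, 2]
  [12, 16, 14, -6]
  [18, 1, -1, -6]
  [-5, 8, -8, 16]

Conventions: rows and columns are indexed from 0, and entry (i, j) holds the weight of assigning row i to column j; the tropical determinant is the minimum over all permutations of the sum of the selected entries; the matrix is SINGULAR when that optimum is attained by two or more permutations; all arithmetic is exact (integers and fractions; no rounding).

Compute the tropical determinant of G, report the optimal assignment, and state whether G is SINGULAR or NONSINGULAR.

σ = (0, 1, 2, 3): 16 + 16 + (-1) + 16 = 47
σ = (0, 1, 3, 2): 16 + 16 + (-6) + (-8) = 18
σ = (0, 2, 1, 3): 16 + 14 + 1 + 16 = 47
σ = (0, 2, 3, 1): 16 + 14 + (-6) + 8 = 32
σ = (0, 3, 1, 2): 16 + (-6) + 1 + (-8) = 3
σ = (0, 3, 2, 1): 16 + (-6) + (-1) + 8 = 17
σ = (1, 0, 2, 3): (-2) + 12 + (-1) + 16 = 25
σ = (1, 0, 3, 2): (-2) + 12 + (-6) + (-8) = -4
σ = (1, 2, 0, 3): (-2) + 14 + 18 + 16 = 46
σ = (1, 2, 3, 0): (-2) + 14 + (-6) + (-5) = 1
σ = (1, 3, 0, 2): (-2) + (-6) + 18 + (-8) = 2
σ = (1, 3, 2, 0): (-2) + (-6) + (-1) + (-5) = -14
σ = (2, 0, 1, 3): 15 + 12 + 1 + 16 = 44
σ = (2, 0, 3, 1): 15 + 12 + (-6) + 8 = 29
σ = (2, 1, 0, 3): 15 + 16 + 18 + 16 = 65
σ = (2, 1, 3, 0): 15 + 16 + (-6) + (-5) = 20
σ = (2, 3, 0, 1): 15 + (-6) + 18 + 8 = 35
σ = (2, 3, 1, 0): 15 + (-6) + 1 + (-5) = 5
σ = (3, 0, 1, 2): 2 + 12 + 1 + (-8) = 7
σ = (3, 0, 2, 1): 2 + 12 + (-1) + 8 = 21
σ = (3, 1, 0, 2): 2 + 16 + 18 + (-8) = 28
σ = (3, 1, 2, 0): 2 + 16 + (-1) + (-5) = 12
σ = (3, 2, 0, 1): 2 + 14 + 18 + 8 = 42
σ = (3, 2, 1, 0): 2 + 14 + 1 + (-5) = 12
Optimal value attained by: σ = (1, 3, 2, 0).
Answer: det⊕(G) = -14; verdict: NONSINGULAR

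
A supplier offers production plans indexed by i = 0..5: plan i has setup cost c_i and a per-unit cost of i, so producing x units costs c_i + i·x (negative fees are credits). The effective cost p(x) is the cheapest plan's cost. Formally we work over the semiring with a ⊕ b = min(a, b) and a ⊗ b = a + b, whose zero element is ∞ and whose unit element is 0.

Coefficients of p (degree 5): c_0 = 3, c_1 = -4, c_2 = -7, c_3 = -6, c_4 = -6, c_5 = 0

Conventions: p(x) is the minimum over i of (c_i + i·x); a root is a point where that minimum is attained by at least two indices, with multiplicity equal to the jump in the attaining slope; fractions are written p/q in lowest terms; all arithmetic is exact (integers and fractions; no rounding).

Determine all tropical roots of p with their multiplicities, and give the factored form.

hull edge (i=0, c=3) to (i=1, c=-4): slope -7, span 1
hull edge (i=1, c=-4) to (i=2, c=-7): slope -3, span 1
hull edge (i=2, c=-7) to (i=4, c=-6): slope 1/2, span 2
hull edge (i=4, c=-6) to (i=5, c=0): slope 6, span 1
Factored form: p(x) = 0 ⊗ (x ⊕ (-6)) ⊗ (x ⊕ (-1/2)) ⊗ (x ⊕ (-1/2)) ⊗ (x ⊕ 3) ⊗ (x ⊕ 7)
Answer: roots = -6 (mult 1), -1/2 (mult 2), 3 (mult 1), 7 (mult 1)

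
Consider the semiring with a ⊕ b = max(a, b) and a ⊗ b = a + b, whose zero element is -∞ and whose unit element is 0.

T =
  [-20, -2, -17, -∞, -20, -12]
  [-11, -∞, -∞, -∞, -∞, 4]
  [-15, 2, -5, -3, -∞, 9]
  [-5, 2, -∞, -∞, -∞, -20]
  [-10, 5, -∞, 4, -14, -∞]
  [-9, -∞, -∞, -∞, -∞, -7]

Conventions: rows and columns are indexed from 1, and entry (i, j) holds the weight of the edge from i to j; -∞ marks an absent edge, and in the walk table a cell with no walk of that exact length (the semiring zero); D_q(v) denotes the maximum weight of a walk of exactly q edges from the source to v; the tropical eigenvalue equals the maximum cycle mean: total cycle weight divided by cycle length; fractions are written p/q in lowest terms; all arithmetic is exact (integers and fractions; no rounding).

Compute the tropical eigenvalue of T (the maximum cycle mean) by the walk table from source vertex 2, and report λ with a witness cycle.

q=0: [-∞, 0, -∞, -∞, -∞, -∞]
q=1: [-11, -∞, -∞, -∞, -∞, 4]
q=2: [-5, -13, -28, -∞, -31, -3]
q=3: [-12, -7, -22, -27, -25, -9]
q=4: [-18, -14, -27, -21, -32, -3]
q=5: [-12, -19, -32, -28, -38, -10]
q=6: [-19, -14, -29, -34, -32, -15]
Optimal cycle mean attained by: cycle 1->2->6->1, total (-2) + 4 + (-9), length 3.
Answer: λ = -7/3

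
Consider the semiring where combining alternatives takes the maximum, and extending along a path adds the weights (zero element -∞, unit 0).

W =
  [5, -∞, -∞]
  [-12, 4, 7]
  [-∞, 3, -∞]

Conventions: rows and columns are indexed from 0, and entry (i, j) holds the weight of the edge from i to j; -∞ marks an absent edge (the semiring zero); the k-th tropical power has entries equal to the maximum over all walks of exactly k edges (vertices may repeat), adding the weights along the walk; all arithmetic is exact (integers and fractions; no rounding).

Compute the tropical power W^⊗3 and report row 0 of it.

W^⊗2:
  [10, -∞, -∞]
  [-7, 10, 11]
  [-9, 7, 10]
W^⊗3:
  [15, -∞, -∞]
  [-2, 14, 17]
  [-4, 13, 14]
Answer: row 0 of W^⊗3 = [15, -∞, -∞]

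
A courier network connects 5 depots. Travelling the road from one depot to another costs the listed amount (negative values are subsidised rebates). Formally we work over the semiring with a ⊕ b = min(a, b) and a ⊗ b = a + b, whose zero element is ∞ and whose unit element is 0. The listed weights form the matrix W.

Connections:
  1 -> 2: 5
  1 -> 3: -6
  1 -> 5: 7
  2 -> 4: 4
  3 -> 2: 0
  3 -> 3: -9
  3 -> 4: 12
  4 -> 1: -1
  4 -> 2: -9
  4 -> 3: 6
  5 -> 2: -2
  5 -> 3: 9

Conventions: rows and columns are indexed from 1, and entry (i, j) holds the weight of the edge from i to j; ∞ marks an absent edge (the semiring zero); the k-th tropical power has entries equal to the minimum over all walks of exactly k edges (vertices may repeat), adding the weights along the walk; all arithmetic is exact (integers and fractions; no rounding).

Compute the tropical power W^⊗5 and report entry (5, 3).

W^⊗2:
  [∞, -6, -15, 6, ∞]
  [3, -5, 10, ∞, ∞]
  [11, -9, -18, 3, ∞]
  [∞, 4, -7, -5, 6]
  [∞, 9, 0, 2, ∞]
W^⊗3:
  [5, -15, -24, -3, ∞]
  [∞, 8, -3, -1, 10]
  [2, -18, -27, -6, 18]
  [-6, -14, -16, 5, ∞]
  [1, -7, -9, 12, ∞]
W^⊗4:
  [-4, -24, -33, -12, 12]
  [-2, -10, -12, 9, ∞]
  [-7, -27, -36, -15, 9]
  [4, -16, -25, -10, 1]
  [11, -9, -18, -3, 8]
W^⊗5:
  [-13, -33, -42, -21, 3]
  [8, -12, -21, -6, 5]
  [-16, -36, -45, -24, 0]
  [-11, -25, -34, -13, 11]
  [-4, -18, -27, -6, 18]
Key observation: the optimum is the walk 5->3->3->3->3->3, with weight 9 + (-9) + (-9) + (-9) + (-9) = -27.
Optimal value attained by: walk 5->3->3->3->3->3.
Answer: (W^⊗5)[5][3] = -27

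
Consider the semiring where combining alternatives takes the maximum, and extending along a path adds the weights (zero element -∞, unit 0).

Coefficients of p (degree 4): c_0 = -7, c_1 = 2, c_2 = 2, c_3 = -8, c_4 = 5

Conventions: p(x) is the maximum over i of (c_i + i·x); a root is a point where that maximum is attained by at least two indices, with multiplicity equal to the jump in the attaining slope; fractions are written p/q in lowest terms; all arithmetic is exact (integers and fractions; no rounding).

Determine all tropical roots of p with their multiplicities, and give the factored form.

hull edge (i=0, c=-7) to (i=1, c=2): slope 9, span 1
hull edge (i=1, c=2) to (i=4, c=5): slope 1, span 3
Factored form: p(x) = 5 ⊗ (x ⊕ (-9)) ⊗ (x ⊕ (-1)) ⊗ (x ⊕ (-1)) ⊗ (x ⊕ (-1))
Answer: roots = -9 (mult 1), -1 (mult 3)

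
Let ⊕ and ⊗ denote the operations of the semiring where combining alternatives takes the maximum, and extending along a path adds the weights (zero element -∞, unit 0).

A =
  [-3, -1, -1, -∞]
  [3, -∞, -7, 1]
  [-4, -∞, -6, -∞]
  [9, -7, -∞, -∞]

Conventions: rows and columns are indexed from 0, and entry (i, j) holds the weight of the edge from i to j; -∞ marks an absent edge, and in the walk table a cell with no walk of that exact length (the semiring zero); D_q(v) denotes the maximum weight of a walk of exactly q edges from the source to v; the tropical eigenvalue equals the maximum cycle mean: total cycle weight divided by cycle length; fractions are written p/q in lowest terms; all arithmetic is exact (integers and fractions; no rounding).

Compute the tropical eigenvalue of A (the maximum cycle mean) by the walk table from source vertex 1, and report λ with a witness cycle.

q=0: [-∞, 0, -∞, -∞]
q=1: [3, -∞, -7, 1]
q=2: [10, 2, 2, -∞]
q=3: [7, 9, 9, 3]
q=4: [12, 6, 6, 10]
Optimal cycle mean attained by: cycle 0->1->3->0, total (-1) + 1 + 9, length 3.
Answer: λ = 3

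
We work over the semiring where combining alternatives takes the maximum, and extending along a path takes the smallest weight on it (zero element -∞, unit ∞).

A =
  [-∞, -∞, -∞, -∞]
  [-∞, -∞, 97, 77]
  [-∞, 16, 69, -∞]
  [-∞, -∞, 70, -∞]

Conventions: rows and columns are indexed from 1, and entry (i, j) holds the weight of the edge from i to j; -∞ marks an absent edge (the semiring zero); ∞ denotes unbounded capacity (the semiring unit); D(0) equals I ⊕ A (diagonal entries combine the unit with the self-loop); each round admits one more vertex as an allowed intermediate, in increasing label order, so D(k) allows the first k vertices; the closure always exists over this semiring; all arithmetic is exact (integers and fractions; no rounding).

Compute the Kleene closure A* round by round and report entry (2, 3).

D(0):
  [∞, -∞, -∞, -∞]
  [-∞, ∞, 97, 77]
  [-∞, 16, ∞, -∞]
  [-∞, -∞, 70, ∞]
D(1):
  [∞, -∞, -∞, -∞]
  [-∞, ∞, 97, 77]
  [-∞, 16, ∞, -∞]
  [-∞, -∞, 70, ∞]
D(2):
  [∞, -∞, -∞, -∞]
  [-∞, ∞, 97, 77]
  [-∞, 16, ∞, 16]
  [-∞, -∞, 70, ∞]
D(3):
  [∞, -∞, -∞, -∞]
  [-∞, ∞, 97, 77]
  [-∞, 16, ∞, 16]
  [-∞, 16, 70, ∞]
D(4):
  [∞, -∞, -∞, -∞]
  [-∞, ∞, 97, 77]
  [-∞, 16, ∞, 16]
  [-∞, 16, 70, ∞]
Answer: A*[2][3] = 97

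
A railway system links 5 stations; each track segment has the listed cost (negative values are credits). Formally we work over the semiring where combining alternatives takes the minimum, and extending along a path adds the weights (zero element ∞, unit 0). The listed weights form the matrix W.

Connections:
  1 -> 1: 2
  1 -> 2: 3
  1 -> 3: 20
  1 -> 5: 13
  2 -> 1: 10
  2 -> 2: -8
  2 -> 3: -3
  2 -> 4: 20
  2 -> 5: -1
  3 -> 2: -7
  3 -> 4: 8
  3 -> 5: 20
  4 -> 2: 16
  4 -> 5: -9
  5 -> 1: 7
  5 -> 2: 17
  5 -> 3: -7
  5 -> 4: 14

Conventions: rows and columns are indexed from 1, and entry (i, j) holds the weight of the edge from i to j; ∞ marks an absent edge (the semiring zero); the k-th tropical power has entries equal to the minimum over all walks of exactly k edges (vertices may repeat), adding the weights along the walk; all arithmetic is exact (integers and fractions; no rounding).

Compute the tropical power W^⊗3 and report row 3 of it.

W^⊗2:
  [4, -5, 0, 23, 2]
  [2, -16, -11, 5, -9]
  [3, -15, -10, 13, -8]
  [-2, 8, -16, 5, 15]
  [9, -14, 14, 1, 5]
W^⊗3:
  [5, -13, -8, 8, -6]
  [-6, -24, -19, -3, -17]
  [-5, -23, -18, -2, -16]
  [0, -23, 5, -8, -4]
  [-4, -22, -17, 6, -15]
Answer: row 3 of W^⊗3 = [-5, -23, -18, -2, -16]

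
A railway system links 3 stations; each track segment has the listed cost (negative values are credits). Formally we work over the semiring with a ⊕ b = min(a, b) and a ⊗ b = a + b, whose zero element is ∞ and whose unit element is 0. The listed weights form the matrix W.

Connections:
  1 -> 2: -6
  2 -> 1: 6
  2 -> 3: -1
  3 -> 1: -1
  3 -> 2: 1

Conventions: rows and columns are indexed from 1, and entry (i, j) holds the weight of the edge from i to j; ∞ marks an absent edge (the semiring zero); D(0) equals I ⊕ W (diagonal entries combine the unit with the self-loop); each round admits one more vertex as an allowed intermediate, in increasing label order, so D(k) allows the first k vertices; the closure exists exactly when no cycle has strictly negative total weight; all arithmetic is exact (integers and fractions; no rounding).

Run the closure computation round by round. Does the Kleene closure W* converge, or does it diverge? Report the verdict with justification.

D(0):
  [0, -6, ∞]
  [6, 0, -1]
  [-1, 1, 0]
D(1):
  [0, -6, ∞]
  [6, 0, -1]
  [-1, -7, 0]
Detection: at round 2, diagonal entry (3, 3) turns strictly negative.
Key observation: the cycle 3->1->2->3 has total weight (-1) + (-6) + (-1), which is strictly negative.
Answer: DIVERGES — negative cycle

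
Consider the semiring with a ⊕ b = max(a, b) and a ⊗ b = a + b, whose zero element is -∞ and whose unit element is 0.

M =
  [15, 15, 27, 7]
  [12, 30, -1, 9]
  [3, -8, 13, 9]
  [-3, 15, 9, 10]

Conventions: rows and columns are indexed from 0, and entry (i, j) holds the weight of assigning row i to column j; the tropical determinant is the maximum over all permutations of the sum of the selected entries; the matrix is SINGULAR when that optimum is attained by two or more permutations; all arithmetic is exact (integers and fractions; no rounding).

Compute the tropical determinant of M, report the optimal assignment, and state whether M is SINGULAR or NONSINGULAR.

σ = (0, 1, 2, 3): 15 + 30 + 13 + 10 = 68
σ = (0, 1, 3, 2): 15 + 30 + 9 + 9 = 63
σ = (0, 2, 1, 3): 15 + (-1) + (-8) + 10 = 16
σ = (0, 2, 3, 1): 15 + (-1) + 9 + 15 = 38
σ = (0, 3, 1, 2): 15 + 9 + (-8) + 9 = 25
σ = (0, 3, 2, 1): 15 + 9 + 13 + 15 = 52
σ = (1, 0, 2, 3): 15 + 12 + 13 + 10 = 50
σ = (1, 0, 3, 2): 15 + 12 + 9 + 9 = 45
σ = (1, 2, 0, 3): 15 + (-1) + 3 + 10 = 27
σ = (1, 2, 3, 0): 15 + (-1) + 9 + (-3) = 20
σ = (1, 3, 0, 2): 15 + 9 + 3 + 9 = 36
σ = (1, 3, 2, 0): 15 + 9 + 13 + (-3) = 34
σ = (2, 0, 1, 3): 27 + 12 + (-8) + 10 = 41
σ = (2, 0, 3, 1): 27 + 12 + 9 + 15 = 63
σ = (2, 1, 0, 3): 27 + 30 + 3 + 10 = 70
σ = (2, 1, 3, 0): 27 + 30 + 9 + (-3) = 63
σ = (2, 3, 0, 1): 27 + 9 + 3 + 15 = 54
σ = (2, 3, 1, 0): 27 + 9 + (-8) + (-3) = 25
σ = (3, 0, 1, 2): 7 + 12 + (-8) + 9 = 20
σ = (3, 0, 2, 1): 7 + 12 + 13 + 15 = 47
σ = (3, 1, 0, 2): 7 + 30 + 3 + 9 = 49
σ = (3, 1, 2, 0): 7 + 30 + 13 + (-3) = 47
σ = (3, 2, 0, 1): 7 + (-1) + 3 + 15 = 24
σ = (3, 2, 1, 0): 7 + (-1) + (-8) + (-3) = -5
Optimal value attained by: σ = (2, 1, 0, 3).
Answer: det⊕(M) = 70; verdict: NONSINGULAR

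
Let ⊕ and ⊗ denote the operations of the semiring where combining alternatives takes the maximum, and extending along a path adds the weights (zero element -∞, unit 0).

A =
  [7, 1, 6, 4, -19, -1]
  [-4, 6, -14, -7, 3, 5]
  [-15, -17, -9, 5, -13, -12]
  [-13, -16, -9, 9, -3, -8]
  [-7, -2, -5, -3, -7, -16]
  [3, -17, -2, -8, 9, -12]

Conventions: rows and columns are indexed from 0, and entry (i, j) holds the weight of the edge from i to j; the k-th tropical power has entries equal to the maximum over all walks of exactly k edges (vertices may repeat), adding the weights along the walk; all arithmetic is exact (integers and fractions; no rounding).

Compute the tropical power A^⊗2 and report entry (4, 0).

A^⊗2:
  [14, 8, 13, 13, 8, 6]
  [8, 12, 3, 2, 14, 11]
  [-8, -11, -4, 14, 2, -3]
  [-4, -5, 0, 18, 6, 1]
  [0, 4, -1, 6, 1, 3]
  [10, 7, 9, 7, 2, 2]
Key observation: the optimum is the walk 4->0->0, with weight (-7) + 7 = 0.
Optimal value attained by: walk 4->0->0.
Answer: (A^⊗2)[4][0] = 0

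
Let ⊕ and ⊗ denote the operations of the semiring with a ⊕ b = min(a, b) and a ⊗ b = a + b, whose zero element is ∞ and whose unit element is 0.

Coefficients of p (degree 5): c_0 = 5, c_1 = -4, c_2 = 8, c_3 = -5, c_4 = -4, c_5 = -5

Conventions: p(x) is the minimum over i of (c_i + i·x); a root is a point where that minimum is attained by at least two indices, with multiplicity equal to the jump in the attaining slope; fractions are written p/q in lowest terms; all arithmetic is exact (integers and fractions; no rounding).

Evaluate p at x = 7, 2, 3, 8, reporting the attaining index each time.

p(7) = min(5+0·7=5, -4+1·7=3, 8+2·7=22, -5+3·7=16, -4+4·7=24, -5+5·7=30) = 3 (attained by i=1)
p(2) = min(5+0·2=5, -4+1·2=-2, 8+2·2=12, -5+3·2=1, -4+4·2=4, -5+5·2=5) = -2 (attained by i=1)
p(3) = min(5+0·3=5, -4+1·3=-1, 8+2·3=14, -5+3·3=4, -4+4·3=8, -5+5·3=10) = -1 (attained by i=1)
p(8) = min(5+0·8=5, -4+1·8=4, 8+2·8=24, -5+3·8=19, -4+4·8=28, -5+5·8=35) = 4 (attained by i=1)
Answer: p(7) = 3; p(2) = -2; p(3) = -1; p(8) = 4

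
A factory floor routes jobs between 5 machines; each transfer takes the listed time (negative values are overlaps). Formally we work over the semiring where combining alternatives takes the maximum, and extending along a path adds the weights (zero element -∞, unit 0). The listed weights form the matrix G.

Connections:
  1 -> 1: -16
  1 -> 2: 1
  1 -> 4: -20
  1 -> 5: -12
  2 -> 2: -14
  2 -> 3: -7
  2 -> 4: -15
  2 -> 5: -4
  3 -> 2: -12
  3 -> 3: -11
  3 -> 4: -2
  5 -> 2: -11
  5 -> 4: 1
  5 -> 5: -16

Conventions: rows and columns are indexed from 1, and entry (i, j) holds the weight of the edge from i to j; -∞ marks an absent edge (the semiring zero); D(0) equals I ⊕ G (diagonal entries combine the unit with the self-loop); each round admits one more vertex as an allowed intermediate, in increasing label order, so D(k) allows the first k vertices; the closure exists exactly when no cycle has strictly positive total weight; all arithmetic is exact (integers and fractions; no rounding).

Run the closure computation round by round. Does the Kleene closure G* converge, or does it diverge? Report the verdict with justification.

D(0):
  [0, 1, -∞, -20, -12]
  [-∞, 0, -7, -15, -4]
  [-∞, -12, 0, -2, -∞]
  [-∞, -∞, -∞, 0, -∞]
  [-∞, -11, -∞, 1, 0]
D(1):
  [0, 1, -∞, -20, -12]
  [-∞, 0, -7, -15, -4]
  [-∞, -12, 0, -2, -∞]
  [-∞, -∞, -∞, 0, -∞]
  [-∞, -11, -∞, 1, 0]
D(2):
  [0, 1, -6, -14, -3]
  [-∞, 0, -7, -15, -4]
  [-∞, -12, 0, -2, -16]
  [-∞, -∞, -∞, 0, -∞]
  [-∞, -11, -18, 1, 0]
D(3):
  [0, 1, -6, -8, -3]
  [-∞, 0, -7, -9, -4]
  [-∞, -12, 0, -2, -16]
  [-∞, -∞, -∞, 0, -∞]
  [-∞, -11, -18, 1, 0]
D(4):
  [0, 1, -6, -8, -3]
  [-∞, 0, -7, -9, -4]
  [-∞, -12, 0, -2, -16]
  [-∞, -∞, -∞, 0, -∞]
  [-∞, -11, -18, 1, 0]
D(5):
  [0, 1, -6, -2, -3]
  [-∞, 0, -7, -3, -4]
  [-∞, -12, 0, -2, -16]
  [-∞, -∞, -∞, 0, -∞]
  [-∞, -11, -18, 1, 0]
Key observation: every diagonal entry stays at the unit through all rounds, so no improving cycle exists.
Answer: CONVERGES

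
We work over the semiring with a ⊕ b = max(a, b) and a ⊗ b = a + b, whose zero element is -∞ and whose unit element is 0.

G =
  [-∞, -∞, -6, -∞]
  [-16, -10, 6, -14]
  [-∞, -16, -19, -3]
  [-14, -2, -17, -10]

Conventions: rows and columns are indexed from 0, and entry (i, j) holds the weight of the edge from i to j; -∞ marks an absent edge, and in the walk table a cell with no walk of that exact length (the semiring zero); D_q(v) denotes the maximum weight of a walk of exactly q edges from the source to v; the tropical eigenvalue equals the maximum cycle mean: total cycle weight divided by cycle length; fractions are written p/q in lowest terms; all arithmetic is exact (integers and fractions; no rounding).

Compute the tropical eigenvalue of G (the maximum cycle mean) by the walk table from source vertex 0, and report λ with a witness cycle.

q=0: [0, -∞, -∞, -∞]
q=1: [-∞, -∞, -6, -∞]
q=2: [-∞, -22, -25, -9]
q=3: [-23, -11, -16, -19]
q=4: [-27, -21, -5, -19]
Optimal cycle mean attained by: cycle 1->2->3->1, total 6 + (-3) + (-2), length 3.
Answer: λ = 1/3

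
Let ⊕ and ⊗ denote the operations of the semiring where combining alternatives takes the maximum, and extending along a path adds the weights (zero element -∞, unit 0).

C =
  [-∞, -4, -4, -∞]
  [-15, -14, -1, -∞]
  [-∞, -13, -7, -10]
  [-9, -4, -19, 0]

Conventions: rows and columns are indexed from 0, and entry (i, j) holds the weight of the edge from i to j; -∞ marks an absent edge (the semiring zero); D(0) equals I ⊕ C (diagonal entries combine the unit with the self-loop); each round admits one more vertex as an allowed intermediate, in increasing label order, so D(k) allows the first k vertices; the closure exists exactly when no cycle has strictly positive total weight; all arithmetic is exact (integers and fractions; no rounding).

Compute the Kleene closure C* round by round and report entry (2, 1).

D(0):
  [0, -4, -4, -∞]
  [-15, 0, -1, -∞]
  [-∞, -13, 0, -10]
  [-9, -4, -19, 0]
D(1):
  [0, -4, -4, -∞]
  [-15, 0, -1, -∞]
  [-∞, -13, 0, -10]
  [-9, -4, -13, 0]
D(2):
  [0, -4, -4, -∞]
  [-15, 0, -1, -∞]
  [-28, -13, 0, -10]
  [-9, -4, -5, 0]
D(3):
  [0, -4, -4, -14]
  [-15, 0, -1, -11]
  [-28, -13, 0, -10]
  [-9, -4, -5, 0]
D(4):
  [0, -4, -4, -14]
  [-15, 0, -1, -11]
  [-19, -13, 0, -10]
  [-9, -4, -5, 0]
Answer: C*[2][1] = -13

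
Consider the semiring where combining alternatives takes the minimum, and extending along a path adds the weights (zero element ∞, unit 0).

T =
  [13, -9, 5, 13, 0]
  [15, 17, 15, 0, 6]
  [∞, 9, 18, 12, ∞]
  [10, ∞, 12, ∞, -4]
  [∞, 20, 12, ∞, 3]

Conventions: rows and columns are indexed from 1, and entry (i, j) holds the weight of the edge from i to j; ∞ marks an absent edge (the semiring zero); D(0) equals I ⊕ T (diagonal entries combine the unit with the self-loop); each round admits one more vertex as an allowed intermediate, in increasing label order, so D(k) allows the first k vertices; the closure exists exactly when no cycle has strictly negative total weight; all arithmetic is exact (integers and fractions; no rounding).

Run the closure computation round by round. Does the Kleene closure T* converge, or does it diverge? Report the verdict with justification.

D(0):
  [0, -9, 5, 13, 0]
  [15, 0, 15, 0, 6]
  [∞, 9, 0, 12, ∞]
  [10, ∞, 12, 0, -4]
  [∞, 20, 12, ∞, 0]
D(1):
  [0, -9, 5, 13, 0]
  [15, 0, 15, 0, 6]
  [∞, 9, 0, 12, ∞]
  [10, 1, 12, 0, -4]
  [∞, 20, 12, ∞, 0]
D(2):
  [0, -9, 5, -9, -3]
  [15, 0, 15, 0, 6]
  [24, 9, 0, 9, 15]
  [10, 1, 12, 0, -4]
  [35, 20, 12, 20, 0]
D(3):
  [0, -9, 5, -9, -3]
  [15, 0, 15, 0, 6]
  [24, 9, 0, 9, 15]
  [10, 1, 12, 0, -4]
  [35, 20, 12, 20, 0]
D(4):
  [0, -9, 3, -9, -13]
  [10, 0, 12, 0, -4]
  [19, 9, 0, 9, 5]
  [10, 1, 12, 0, -4]
  [30, 20, 12, 20, 0]
D(5):
  [0, -9, -1, -9, -13]
  [10, 0, 8, 0, -4]
  [19, 9, 0, 9, 5]
  [10, 1, 8, 0, -4]
  [30, 20, 12, 20, 0]
Key observation: every diagonal entry stays at the unit through all rounds, so no improving cycle exists.
Answer: CONVERGES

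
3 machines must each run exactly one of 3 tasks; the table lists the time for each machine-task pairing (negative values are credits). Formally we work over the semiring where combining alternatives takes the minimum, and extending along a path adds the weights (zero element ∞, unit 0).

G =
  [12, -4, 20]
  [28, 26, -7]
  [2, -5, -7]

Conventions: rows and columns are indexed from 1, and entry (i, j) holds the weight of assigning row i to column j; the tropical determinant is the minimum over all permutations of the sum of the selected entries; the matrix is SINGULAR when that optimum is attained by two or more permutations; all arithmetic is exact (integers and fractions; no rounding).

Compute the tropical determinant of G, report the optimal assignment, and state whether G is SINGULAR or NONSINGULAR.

σ = (1, 2, 3): 12 + 26 + (-7) = 31
σ = (1, 3, 2): 12 + (-7) + (-5) = 0
σ = (2, 1, 3): (-4) + 28 + (-7) = 17
σ = (2, 3, 1): (-4) + (-7) + 2 = -9
σ = (3, 1, 2): 20 + 28 + (-5) = 43
σ = (3, 2, 1): 20 + 26 + 2 = 48
Optimal value attained by: σ = (2, 3, 1).
Answer: det⊕(G) = -9; verdict: NONSINGULAR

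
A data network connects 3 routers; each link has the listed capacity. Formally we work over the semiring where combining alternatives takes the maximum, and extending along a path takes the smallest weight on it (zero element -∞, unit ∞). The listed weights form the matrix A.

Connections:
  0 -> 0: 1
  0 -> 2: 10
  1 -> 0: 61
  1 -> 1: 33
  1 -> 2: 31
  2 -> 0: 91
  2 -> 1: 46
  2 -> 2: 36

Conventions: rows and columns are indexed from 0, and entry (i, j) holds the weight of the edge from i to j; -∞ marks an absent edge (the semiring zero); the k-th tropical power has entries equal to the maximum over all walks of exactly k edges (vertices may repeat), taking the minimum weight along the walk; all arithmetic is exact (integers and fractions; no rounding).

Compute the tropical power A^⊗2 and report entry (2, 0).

A^⊗2:
  [10, 10, 10]
  [33, 33, 31]
  [46, 36, 36]
Key observation: the optimum is the walk 2->1->0, with weight 46 min 61 = 46.
Optimal value attained by: walk 2->1->0.
Answer: (A^⊗2)[2][0] = 46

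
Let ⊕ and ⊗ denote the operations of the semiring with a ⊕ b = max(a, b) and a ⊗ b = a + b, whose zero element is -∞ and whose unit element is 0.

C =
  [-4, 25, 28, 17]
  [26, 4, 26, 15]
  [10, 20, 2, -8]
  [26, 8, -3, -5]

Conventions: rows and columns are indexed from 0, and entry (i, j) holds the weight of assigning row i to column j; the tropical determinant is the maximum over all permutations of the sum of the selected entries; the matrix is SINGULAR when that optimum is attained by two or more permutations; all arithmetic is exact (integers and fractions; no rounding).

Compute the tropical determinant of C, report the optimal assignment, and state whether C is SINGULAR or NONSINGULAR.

σ = (0, 1, 2, 3): (-4) + 4 + 2 + (-5) = -3
σ = (0, 1, 3, 2): (-4) + 4 + (-8) + (-3) = -11
σ = (0, 2, 1, 3): (-4) + 26 + 20 + (-5) = 37
σ = (0, 2, 3, 1): (-4) + 26 + (-8) + 8 = 22
σ = (0, 3, 1, 2): (-4) + 15 + 20 + (-3) = 28
σ = (0, 3, 2, 1): (-4) + 15 + 2 + 8 = 21
σ = (1, 0, 2, 3): 25 + 26 + 2 + (-5) = 48
σ = (1, 0, 3, 2): 25 + 26 + (-8) + (-3) = 40
σ = (1, 2, 0, 3): 25 + 26 + 10 + (-5) = 56
σ = (1, 2, 3, 0): 25 + 26 + (-8) + 26 = 69
σ = (1, 3, 0, 2): 25 + 15 + 10 + (-3) = 47
σ = (1, 3, 2, 0): 25 + 15 + 2 + 26 = 68
σ = (2, 0, 1, 3): 28 + 26 + 20 + (-5) = 69
σ = (2, 0, 3, 1): 28 + 26 + (-8) + 8 = 54
σ = (2, 1, 0, 3): 28 + 4 + 10 + (-5) = 37
σ = (2, 1, 3, 0): 28 + 4 + (-8) + 26 = 50
σ = (2, 3, 0, 1): 28 + 15 + 10 + 8 = 61
σ = (2, 3, 1, 0): 28 + 15 + 20 + 26 = 89
σ = (3, 0, 1, 2): 17 + 26 + 20 + (-3) = 60
σ = (3, 0, 2, 1): 17 + 26 + 2 + 8 = 53
σ = (3, 1, 0, 2): 17 + 4 + 10 + (-3) = 28
σ = (3, 1, 2, 0): 17 + 4 + 2 + 26 = 49
σ = (3, 2, 0, 1): 17 + 26 + 10 + 8 = 61
σ = (3, 2, 1, 0): 17 + 26 + 20 + 26 = 89
Optimal value attained by: σ = (2, 3, 1, 0).
Answer: det⊕(C) = 89; verdict: SINGULAR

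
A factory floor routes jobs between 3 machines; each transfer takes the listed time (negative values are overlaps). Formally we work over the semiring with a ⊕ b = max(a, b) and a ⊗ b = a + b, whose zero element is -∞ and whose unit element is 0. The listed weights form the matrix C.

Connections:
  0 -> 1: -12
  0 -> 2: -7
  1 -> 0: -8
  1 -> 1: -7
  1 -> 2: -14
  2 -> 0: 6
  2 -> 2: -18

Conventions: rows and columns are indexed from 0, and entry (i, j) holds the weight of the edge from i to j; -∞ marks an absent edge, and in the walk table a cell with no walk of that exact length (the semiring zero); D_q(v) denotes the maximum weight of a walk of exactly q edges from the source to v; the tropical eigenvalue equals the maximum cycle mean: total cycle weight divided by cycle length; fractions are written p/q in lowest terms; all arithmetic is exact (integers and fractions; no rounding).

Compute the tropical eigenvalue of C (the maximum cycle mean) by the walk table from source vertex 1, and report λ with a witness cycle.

q=0: [-∞, 0, -∞]
q=1: [-8, -7, -14]
q=2: [-8, -14, -15]
q=3: [-9, -20, -15]
Optimal cycle mean attained by: cycle 0->2->0, total (-7) + 6, length 2.
Answer: λ = -1/2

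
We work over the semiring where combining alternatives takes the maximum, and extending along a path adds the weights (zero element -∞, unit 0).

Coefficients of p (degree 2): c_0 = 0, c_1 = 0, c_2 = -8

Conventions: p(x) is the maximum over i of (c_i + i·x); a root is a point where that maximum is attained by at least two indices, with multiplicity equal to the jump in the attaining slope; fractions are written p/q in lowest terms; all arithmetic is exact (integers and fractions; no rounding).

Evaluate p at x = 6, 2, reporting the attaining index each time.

p(6) = max(0+0·6=0, 0+1·6=6, -8+2·6=4) = 6 (attained by i=1)
p(2) = max(0+0·2=0, 0+1·2=2, -8+2·2=-4) = 2 (attained by i=1)
Answer: p(6) = 6; p(2) = 2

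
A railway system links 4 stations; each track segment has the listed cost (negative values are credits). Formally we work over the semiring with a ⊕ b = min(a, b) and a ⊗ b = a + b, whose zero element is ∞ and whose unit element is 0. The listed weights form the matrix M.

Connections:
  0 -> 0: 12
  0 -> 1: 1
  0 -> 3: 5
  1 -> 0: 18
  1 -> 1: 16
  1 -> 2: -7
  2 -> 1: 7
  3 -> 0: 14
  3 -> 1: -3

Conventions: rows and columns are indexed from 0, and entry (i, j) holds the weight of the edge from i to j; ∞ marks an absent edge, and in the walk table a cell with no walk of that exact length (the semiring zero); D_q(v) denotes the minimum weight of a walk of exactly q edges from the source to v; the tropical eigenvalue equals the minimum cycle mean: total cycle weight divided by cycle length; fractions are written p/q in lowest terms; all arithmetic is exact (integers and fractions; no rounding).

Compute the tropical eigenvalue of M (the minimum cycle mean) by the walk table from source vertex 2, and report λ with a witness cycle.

q=0: [∞, ∞, 0, ∞]
q=1: [∞, 7, ∞, ∞]
q=2: [25, 23, 0, ∞]
q=3: [37, 7, 16, 30]
q=4: [25, 23, 0, 42]
Optimal cycle mean attained by: cycle 1->2->1, total (-7) + 7, length 2.
Answer: λ = 0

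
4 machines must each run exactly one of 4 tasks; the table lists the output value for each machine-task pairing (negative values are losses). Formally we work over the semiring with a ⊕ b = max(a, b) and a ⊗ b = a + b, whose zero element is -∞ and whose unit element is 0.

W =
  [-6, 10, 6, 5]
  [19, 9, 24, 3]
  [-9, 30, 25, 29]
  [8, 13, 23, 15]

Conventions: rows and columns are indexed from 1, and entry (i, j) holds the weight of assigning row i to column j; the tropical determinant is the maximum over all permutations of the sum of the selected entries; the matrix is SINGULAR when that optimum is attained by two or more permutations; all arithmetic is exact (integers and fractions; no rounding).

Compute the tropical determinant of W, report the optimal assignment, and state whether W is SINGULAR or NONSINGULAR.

σ = (1, 2, 3, 4): (-6) + 9 + 25 + 15 = 43
σ = (1, 2, 4, 3): (-6) + 9 + 29 + 23 = 55
σ = (1, 3, 2, 4): (-6) + 24 + 30 + 15 = 63
σ = (1, 3, 4, 2): (-6) + 24 + 29 + 13 = 60
σ = (1, 4, 2, 3): (-6) + 3 + 30 + 23 = 50
σ = (1, 4, 3, 2): (-6) + 3 + 25 + 13 = 35
σ = (2, 1, 3, 4): 10 + 19 + 25 + 15 = 69
σ = (2, 1, 4, 3): 10 + 19 + 29 + 23 = 81
σ = (2, 3, 1, 4): 10 + 24 + (-9) + 15 = 40
σ = (2, 3, 4, 1): 10 + 24 + 29 + 8 = 71
σ = (2, 4, 1, 3): 10 + 3 + (-9) + 23 = 27
σ = (2, 4, 3, 1): 10 + 3 + 25 + 8 = 46
σ = (3, 1, 2, 4): 6 + 19 + 30 + 15 = 70
σ = (3, 1, 4, 2): 6 + 19 + 29 + 13 = 67
σ = (3, 2, 1, 4): 6 + 9 + (-9) + 15 = 21
σ = (3, 2, 4, 1): 6 + 9 + 29 + 8 = 52
σ = (3, 4, 1, 2): 6 + 3 + (-9) + 13 = 13
σ = (3, 4, 2, 1): 6 + 3 + 30 + 8 = 47
σ = (4, 1, 2, 3): 5 + 19 + 30 + 23 = 77
σ = (4, 1, 3, 2): 5 + 19 + 25 + 13 = 62
σ = (4, 2, 1, 3): 5 + 9 + (-9) + 23 = 28
σ = (4, 2, 3, 1): 5 + 9 + 25 + 8 = 47
σ = (4, 3, 1, 2): 5 + 24 + (-9) + 13 = 33
σ = (4, 3, 2, 1): 5 + 24 + 30 + 8 = 67
Optimal value attained by: σ = (2, 1, 4, 3).
Answer: det⊕(W) = 81; verdict: NONSINGULAR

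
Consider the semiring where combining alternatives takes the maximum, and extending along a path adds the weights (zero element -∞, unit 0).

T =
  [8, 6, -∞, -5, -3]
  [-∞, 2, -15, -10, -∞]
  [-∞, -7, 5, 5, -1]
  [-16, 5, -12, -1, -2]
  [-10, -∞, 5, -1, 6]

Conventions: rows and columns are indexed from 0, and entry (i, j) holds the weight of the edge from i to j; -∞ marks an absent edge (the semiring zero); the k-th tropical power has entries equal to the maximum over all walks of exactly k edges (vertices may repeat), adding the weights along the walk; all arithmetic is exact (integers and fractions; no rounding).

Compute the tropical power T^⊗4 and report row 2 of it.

T^⊗2:
  [16, 14, 2, 3, 5]
  [-26, 4, -10, -8, -12]
  [-11, 10, 10, 10, 5]
  [-8, 7, 3, -2, 4]
  [-2, 4, 11, 10, 12]
T^⊗3:
  [24, 22, 10, 11, 13]
  [-18, 6, -5, -5, -6]
  [-3, 15, 15, 15, 11]
  [0, 9, 9, 8, 10]
  [6, 15, 17, 16, 18]
T^⊗4:
  [32, 30, 18, 19, 21]
  [-10, 8, 0, 0, 0]
  [5, 20, 20, 20, 17]
  [8, 13, 15, 14, 16]
  [14, 21, 23, 22, 24]
Answer: row 2 of T^⊗4 = [5, 20, 20, 20, 17]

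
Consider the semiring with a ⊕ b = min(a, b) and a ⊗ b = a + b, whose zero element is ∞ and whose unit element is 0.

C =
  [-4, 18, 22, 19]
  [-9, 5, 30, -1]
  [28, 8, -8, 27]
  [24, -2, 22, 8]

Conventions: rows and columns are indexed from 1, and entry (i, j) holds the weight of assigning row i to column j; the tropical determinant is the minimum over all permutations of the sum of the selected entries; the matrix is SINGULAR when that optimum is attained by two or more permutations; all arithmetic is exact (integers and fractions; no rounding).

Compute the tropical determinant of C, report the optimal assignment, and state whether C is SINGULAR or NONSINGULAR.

σ = (1, 2, 3, 4): (-4) + 5 + (-8) + 8 = 1
σ = (1, 2, 4, 3): (-4) + 5 + 27 + 22 = 50
σ = (1, 3, 2, 4): (-4) + 30 + 8 + 8 = 42
σ = (1, 3, 4, 2): (-4) + 30 + 27 + (-2) = 51
σ = (1, 4, 2, 3): (-4) + (-1) + 8 + 22 = 25
σ = (1, 4, 3, 2): (-4) + (-1) + (-8) + (-2) = -15
σ = (2, 1, 3, 4): 18 + (-9) + (-8) + 8 = 9
σ = (2, 1, 4, 3): 18 + (-9) + 27 + 22 = 58
σ = (2, 3, 1, 4): 18 + 30 + 28 + 8 = 84
σ = (2, 3, 4, 1): 18 + 30 + 27 + 24 = 99
σ = (2, 4, 1, 3): 18 + (-1) + 28 + 22 = 67
σ = (2, 4, 3, 1): 18 + (-1) + (-8) + 24 = 33
σ = (3, 1, 2, 4): 22 + (-9) + 8 + 8 = 29
σ = (3, 1, 4, 2): 22 + (-9) + 27 + (-2) = 38
σ = (3, 2, 1, 4): 22 + 5 + 28 + 8 = 63
σ = (3, 2, 4, 1): 22 + 5 + 27 + 24 = 78
σ = (3, 4, 1, 2): 22 + (-1) + 28 + (-2) = 47
σ = (3, 4, 2, 1): 22 + (-1) + 8 + 24 = 53
σ = (4, 1, 2, 3): 19 + (-9) + 8 + 22 = 40
σ = (4, 1, 3, 2): 19 + (-9) + (-8) + (-2) = 0
σ = (4, 2, 1, 3): 19 + 5 + 28 + 22 = 74
σ = (4, 2, 3, 1): 19 + 5 + (-8) + 24 = 40
σ = (4, 3, 1, 2): 19 + 30 + 28 + (-2) = 75
σ = (4, 3, 2, 1): 19 + 30 + 8 + 24 = 81
Optimal value attained by: σ = (1, 4, 3, 2).
Answer: det⊕(C) = -15; verdict: NONSINGULAR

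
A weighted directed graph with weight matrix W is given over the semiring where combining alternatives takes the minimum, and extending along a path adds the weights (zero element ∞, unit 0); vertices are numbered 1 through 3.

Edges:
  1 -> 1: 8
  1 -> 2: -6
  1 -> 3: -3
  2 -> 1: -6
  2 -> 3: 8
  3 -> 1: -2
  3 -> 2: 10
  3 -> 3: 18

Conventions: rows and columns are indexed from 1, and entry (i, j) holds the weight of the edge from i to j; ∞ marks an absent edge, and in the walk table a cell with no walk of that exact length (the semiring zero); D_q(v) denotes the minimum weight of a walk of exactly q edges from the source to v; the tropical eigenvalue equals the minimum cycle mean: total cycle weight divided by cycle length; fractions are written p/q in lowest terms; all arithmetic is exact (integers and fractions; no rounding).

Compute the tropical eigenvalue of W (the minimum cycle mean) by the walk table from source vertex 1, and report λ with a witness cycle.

q=0: [0, ∞, ∞]
q=1: [8, -6, -3]
q=2: [-12, 2, 2]
q=3: [-4, -18, -15]
Optimal cycle mean attained by: cycle 1->2->1, total (-6) + (-6), length 2.
Answer: λ = -6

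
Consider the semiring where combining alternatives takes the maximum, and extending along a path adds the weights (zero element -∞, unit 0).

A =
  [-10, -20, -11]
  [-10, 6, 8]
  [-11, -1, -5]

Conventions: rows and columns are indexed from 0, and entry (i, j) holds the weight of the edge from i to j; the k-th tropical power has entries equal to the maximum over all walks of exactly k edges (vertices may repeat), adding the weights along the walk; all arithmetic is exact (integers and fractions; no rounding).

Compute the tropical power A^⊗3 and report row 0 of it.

A^⊗2:
  [-20, -12, -12]
  [-3, 12, 14]
  [-11, 5, 7]
A^⊗3:
  [-22, -6, -4]
  [3, 18, 20]
  [-4, 11, 13]
Answer: row 0 of A^⊗3 = [-22, -6, -4]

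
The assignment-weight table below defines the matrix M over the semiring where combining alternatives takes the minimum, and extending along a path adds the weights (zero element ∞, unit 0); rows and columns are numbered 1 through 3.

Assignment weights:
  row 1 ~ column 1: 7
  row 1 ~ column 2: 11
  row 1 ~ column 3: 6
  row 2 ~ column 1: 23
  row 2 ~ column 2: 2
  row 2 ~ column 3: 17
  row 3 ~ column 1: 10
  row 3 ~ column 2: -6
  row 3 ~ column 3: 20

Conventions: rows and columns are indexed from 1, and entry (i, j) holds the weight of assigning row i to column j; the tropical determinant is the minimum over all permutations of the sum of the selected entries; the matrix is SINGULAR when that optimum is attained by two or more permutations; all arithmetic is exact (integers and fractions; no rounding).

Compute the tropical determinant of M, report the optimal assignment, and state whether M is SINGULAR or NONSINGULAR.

σ = (1, 2, 3): 7 + 2 + 20 = 29
σ = (1, 3, 2): 7 + 17 + (-6) = 18
σ = (2, 1, 3): 11 + 23 + 20 = 54
σ = (2, 3, 1): 11 + 17 + 10 = 38
σ = (3, 1, 2): 6 + 23 + (-6) = 23
σ = (3, 2, 1): 6 + 2 + 10 = 18
Optimal value attained by: σ = (1, 3, 2).
Answer: det⊕(M) = 18; verdict: SINGULAR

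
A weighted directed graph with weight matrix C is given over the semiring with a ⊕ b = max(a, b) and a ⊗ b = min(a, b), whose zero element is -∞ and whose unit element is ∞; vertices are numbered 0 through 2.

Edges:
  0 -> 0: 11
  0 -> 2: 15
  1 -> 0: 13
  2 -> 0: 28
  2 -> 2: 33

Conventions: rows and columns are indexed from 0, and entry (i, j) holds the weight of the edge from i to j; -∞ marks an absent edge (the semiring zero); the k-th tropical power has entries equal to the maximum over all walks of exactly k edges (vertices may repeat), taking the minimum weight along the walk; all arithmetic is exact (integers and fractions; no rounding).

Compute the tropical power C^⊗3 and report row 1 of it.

C^⊗2:
  [15, -∞, 15]
  [11, -∞, 13]
  [28, -∞, 33]
C^⊗3:
  [15, -∞, 15]
  [13, -∞, 13]
  [28, -∞, 33]
Answer: row 1 of C^⊗3 = [13, -∞, 13]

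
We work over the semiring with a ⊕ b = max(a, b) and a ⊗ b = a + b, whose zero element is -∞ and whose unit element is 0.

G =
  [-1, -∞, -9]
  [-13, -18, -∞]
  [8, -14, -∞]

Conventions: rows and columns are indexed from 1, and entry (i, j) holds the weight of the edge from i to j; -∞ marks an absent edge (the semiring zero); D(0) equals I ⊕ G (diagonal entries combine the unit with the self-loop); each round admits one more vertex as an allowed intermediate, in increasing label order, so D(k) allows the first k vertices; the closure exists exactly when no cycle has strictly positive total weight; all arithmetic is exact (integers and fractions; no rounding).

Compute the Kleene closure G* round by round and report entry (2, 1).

D(0):
  [0, -∞, -9]
  [-13, 0, -∞]
  [8, -14, 0]
D(1):
  [0, -∞, -9]
  [-13, 0, -22]
  [8, -14, 0]
D(2):
  [0, -∞, -9]
  [-13, 0, -22]
  [8, -14, 0]
D(3):
  [0, -23, -9]
  [-13, 0, -22]
  [8, -14, 0]
Answer: G*[2][1] = -13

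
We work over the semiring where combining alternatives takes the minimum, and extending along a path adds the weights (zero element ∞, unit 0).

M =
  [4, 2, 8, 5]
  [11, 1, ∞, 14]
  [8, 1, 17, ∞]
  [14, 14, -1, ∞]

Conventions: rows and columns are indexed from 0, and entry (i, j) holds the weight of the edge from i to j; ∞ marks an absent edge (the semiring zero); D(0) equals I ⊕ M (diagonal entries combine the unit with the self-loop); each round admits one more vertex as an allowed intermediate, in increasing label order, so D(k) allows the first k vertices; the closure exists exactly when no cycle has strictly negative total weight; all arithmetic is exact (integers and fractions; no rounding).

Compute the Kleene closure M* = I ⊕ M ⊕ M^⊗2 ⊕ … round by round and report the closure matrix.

D(0):
  [0, 2, 8, 5]
  [11, 0, ∞, 14]
  [8, 1, 0, ∞]
  [14, 14, -1, 0]
D(1):
  [0, 2, 8, 5]
  [11, 0, 19, 14]
  [8, 1, 0, 13]
  [14, 14, -1, 0]
D(2):
  [0, 2, 8, 5]
  [11, 0, 19, 14]
  [8, 1, 0, 13]
  [14, 14, -1, 0]
D(3):
  [0, 2, 8, 5]
  [11, 0, 19, 14]
  [8, 1, 0, 13]
  [7, 0, -1, 0]
D(4):
  [0, 2, 4, 5]
  [11, 0, 13, 14]
  [8, 1, 0, 13]
  [7, 0, -1, 0]
Answer: M* = [[0, 2, 4, 5], [11, 0, 13, 14], [8, 1, 0, 13], [7, 0, -1, 0]]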